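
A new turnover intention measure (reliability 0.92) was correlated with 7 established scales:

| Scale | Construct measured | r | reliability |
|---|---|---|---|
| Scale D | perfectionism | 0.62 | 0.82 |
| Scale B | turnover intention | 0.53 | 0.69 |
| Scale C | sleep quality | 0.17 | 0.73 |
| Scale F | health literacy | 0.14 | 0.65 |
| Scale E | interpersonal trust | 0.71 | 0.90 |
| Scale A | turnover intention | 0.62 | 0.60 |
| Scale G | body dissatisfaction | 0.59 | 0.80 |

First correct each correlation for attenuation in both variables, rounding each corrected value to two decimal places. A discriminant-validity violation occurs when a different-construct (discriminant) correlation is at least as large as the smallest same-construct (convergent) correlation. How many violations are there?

Disattenuated r (r / √(r_scale · r_new)):
  Scale D (disc): 0.62 / √(0.82·0.92) = 0.71
  Scale B (conv): 0.53 / √(0.69·0.92) = 0.67
  Scale C (disc): 0.17 / √(0.73·0.92) = 0.21
  Scale F (disc): 0.14 / √(0.65·0.92) = 0.18
  Scale E (disc): 0.71 / √(0.90·0.92) = 0.78
  Scale A (conv): 0.62 / √(0.60·0.92) = 0.83
  Scale G (disc): 0.59 / √(0.80·0.92) = 0.69
Smallest convergent = 0.67. Discriminant values: 0.71, 0.21, 0.18, 0.78, 0.69; count ≥ 0.67 → 3.

3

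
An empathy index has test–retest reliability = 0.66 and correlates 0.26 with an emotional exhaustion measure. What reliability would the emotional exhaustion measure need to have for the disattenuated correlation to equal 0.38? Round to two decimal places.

r_true = r_obs / √(r_xx · r_yy) ⇒ 0.38 = 0.26 / √(0.66 · r_yy).
√(0.66 · r_yy) = 0.26 / 0.38 = 0.6842; 0.66 · r_yy = 0.4681; r_yy = 0.4681 / 0.66 ≈ 0.71.

0.71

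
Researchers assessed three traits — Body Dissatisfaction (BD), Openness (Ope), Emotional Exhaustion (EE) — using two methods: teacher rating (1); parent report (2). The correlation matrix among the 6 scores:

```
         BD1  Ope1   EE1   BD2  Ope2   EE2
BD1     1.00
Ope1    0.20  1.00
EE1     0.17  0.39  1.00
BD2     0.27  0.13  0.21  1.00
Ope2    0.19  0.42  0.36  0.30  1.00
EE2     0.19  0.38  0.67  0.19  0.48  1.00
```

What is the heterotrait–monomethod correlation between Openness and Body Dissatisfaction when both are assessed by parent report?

0.30

Different traits, same method: r(Ope2, BD2) = 0.30.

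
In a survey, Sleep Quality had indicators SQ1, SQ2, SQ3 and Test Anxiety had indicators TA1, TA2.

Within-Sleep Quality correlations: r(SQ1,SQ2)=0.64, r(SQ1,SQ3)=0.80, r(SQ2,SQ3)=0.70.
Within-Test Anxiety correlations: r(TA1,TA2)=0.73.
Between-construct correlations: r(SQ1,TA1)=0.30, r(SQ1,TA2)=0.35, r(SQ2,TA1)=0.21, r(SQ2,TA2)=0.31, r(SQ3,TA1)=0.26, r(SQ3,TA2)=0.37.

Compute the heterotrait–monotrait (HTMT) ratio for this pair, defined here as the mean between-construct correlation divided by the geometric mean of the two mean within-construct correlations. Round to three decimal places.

Between-construct mean = 1.80/6 = 0.3000.
Mean within-SQ = 2.14/3 = 0.7133; mean within-TA = 0.73/1 = 0.7300.
Geometric mean = √(0.7133 × 0.7300) = 0.7216.
HTMT = 0.3000 / 0.7216 = 0.416.

0.416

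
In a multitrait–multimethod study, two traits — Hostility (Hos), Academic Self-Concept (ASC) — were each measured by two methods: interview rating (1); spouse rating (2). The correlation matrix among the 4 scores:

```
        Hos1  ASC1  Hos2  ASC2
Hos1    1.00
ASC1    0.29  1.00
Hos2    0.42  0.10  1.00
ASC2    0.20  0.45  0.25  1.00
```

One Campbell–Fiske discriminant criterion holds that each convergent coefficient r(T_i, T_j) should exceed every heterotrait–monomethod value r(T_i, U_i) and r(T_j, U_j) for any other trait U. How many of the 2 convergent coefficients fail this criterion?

0

Convergent coefficients and their comparison sets:
Hos (methods 1·2): 0.42 vs {0.29, 0.25} → pass.
ASC (methods 1·2): 0.45 vs {0.29, 0.25} → pass.
0 of 2 fail.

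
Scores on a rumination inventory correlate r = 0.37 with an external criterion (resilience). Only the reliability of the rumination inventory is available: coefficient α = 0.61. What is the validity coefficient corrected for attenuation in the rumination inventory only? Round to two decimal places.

0.47

Single correction: r_c = r_obs / √r_xx = 0.37 / √0.61 = 0.37 / 0.7810 ≈ 0.47.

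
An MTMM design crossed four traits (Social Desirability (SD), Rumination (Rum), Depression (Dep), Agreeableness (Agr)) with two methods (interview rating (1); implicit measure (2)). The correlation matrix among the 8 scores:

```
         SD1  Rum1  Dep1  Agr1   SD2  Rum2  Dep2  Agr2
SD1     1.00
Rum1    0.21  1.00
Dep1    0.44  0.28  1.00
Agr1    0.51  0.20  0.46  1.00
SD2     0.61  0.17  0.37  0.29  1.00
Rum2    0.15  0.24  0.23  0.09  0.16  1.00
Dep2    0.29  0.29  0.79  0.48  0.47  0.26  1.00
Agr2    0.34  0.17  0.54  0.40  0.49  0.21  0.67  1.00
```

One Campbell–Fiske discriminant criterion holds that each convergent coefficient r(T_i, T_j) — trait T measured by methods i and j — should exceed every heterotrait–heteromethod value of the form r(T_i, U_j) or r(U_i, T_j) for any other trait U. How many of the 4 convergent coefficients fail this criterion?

2

Convergent coefficients and their comparison sets:
SD (methods 1·2): 0.61 vs {0.15, 0.17, 0.29, 0.37, 0.34, 0.29} → pass.
Rum (methods 1·2): 0.24 vs {0.17, 0.15, 0.29, 0.23, 0.17, 0.09} → fail.
Dep (methods 1·2): 0.79 vs {0.37, 0.29, 0.23, 0.29, 0.54, 0.48} → pass.
Agr (methods 1·2): 0.40 vs {0.29, 0.34, 0.09, 0.17, 0.48, 0.54} → fail.
2 of 4 fail.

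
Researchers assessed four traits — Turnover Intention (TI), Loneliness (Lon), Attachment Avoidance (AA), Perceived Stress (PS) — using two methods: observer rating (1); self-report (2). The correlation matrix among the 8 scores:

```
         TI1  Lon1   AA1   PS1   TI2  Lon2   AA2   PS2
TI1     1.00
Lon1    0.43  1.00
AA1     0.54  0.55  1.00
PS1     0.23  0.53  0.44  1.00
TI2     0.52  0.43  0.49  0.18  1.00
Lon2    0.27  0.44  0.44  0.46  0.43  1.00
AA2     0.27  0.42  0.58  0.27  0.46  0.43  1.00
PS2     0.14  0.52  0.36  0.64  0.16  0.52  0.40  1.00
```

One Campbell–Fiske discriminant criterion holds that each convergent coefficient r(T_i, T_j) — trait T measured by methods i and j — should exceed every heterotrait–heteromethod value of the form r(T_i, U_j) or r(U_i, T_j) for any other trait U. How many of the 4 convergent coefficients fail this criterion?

1

Convergent coefficients and their comparison sets:
TI (methods 1·2): 0.52 vs {0.27, 0.43, 0.27, 0.49, 0.14, 0.18} → pass.
Lon (methods 1·2): 0.44 vs {0.43, 0.27, 0.42, 0.44, 0.52, 0.46} → fail.
AA (methods 1·2): 0.58 vs {0.49, 0.27, 0.44, 0.42, 0.36, 0.27} → pass.
PS (methods 1·2): 0.64 vs {0.18, 0.14, 0.46, 0.52, 0.27, 0.36} → pass.
1 of 4 fail.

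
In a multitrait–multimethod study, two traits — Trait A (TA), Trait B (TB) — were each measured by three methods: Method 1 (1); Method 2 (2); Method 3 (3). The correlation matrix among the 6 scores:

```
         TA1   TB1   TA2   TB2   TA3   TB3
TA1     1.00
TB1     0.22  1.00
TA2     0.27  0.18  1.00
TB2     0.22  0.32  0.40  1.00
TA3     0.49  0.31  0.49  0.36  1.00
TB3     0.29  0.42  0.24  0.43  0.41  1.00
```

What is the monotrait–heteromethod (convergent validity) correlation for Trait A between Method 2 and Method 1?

0.27

Same trait (TA), different methods: r(TA2, TA1) = 0.27.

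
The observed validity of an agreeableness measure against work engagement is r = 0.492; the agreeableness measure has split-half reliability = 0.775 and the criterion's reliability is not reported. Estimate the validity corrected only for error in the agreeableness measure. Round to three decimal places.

Single correction: r_c = r_obs / √r_xx = 0.492 / √0.775 = 0.492 / 0.8803 ≈ 0.559.

0.559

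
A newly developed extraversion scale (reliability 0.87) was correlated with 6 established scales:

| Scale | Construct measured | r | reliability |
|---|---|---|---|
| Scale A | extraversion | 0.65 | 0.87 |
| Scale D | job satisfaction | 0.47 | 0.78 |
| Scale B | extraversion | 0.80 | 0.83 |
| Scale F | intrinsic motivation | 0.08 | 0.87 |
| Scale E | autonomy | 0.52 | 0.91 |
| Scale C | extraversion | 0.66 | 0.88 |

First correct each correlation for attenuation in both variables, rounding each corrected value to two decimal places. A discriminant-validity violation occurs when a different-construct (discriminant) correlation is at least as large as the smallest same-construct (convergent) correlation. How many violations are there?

0

Disattenuated r (r / √(r_scale · r_new)):
  Scale A (conv): 0.65 / √(0.87·0.87) = 0.75
  Scale D (disc): 0.47 / √(0.78·0.87) = 0.57
  Scale B (conv): 0.80 / √(0.83·0.87) = 0.94
  Scale F (disc): 0.08 / √(0.87·0.87) = 0.09
  Scale E (disc): 0.52 / √(0.91·0.87) = 0.58
  Scale C (conv): 0.66 / √(0.88·0.87) = 0.75
Smallest convergent = 0.75. Discriminant values: 0.57, 0.09, 0.58; count ≥ 0.75 → 0.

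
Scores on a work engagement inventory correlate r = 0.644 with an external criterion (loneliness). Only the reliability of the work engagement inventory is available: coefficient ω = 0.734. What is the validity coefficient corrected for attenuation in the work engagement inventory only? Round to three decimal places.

Single correction: r_c = r_obs / √r_xx = 0.644 / √0.734 = 0.644 / 0.8567 ≈ 0.752.

0.752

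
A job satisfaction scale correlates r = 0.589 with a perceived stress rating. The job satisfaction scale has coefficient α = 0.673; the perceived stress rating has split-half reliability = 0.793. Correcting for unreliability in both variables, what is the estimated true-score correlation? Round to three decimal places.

0.806

r_true = r_obs / √(r_xx · r_yy) = 0.589 / √(0.673 × 0.793) = 0.589 / √0.533689 = 0.589 / 0.7305 ≈ 0.806.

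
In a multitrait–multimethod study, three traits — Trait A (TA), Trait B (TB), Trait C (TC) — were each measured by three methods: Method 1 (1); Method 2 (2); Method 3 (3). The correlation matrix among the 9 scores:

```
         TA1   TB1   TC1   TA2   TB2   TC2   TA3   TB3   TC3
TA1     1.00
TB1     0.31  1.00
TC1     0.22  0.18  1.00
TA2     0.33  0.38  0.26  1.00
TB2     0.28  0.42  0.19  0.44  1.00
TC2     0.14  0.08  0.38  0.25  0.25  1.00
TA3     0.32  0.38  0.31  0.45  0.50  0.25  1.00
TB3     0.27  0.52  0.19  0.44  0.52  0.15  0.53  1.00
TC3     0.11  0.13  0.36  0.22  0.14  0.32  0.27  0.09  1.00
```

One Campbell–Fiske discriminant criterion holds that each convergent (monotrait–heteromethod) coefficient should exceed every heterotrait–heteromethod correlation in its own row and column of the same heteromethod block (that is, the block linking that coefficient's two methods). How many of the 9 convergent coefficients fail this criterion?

3

Convergent coefficients and their comparison sets:
TA (methods 1·2): 0.33 vs {0.28, 0.38, 0.14, 0.26} → fail.
TA (methods 1·3): 0.32 vs {0.27, 0.38, 0.11, 0.31} → fail.
TA (methods 2·3): 0.45 vs {0.44, 0.50, 0.22, 0.25} → fail.
TB (methods 1·2): 0.42 vs {0.38, 0.28, 0.08, 0.19} → pass.
TB (methods 1·3): 0.52 vs {0.38, 0.27, 0.13, 0.19} → pass.
TB (methods 2·3): 0.52 vs {0.50, 0.44, 0.14, 0.15} → pass.
TC (methods 1·2): 0.38 vs {0.26, 0.14, 0.19, 0.08} → pass.
TC (methods 1·3): 0.36 vs {0.31, 0.11, 0.19, 0.13} → pass.
TC (methods 2·3): 0.32 vs {0.25, 0.22, 0.15, 0.14} → pass.
3 of 9 fail.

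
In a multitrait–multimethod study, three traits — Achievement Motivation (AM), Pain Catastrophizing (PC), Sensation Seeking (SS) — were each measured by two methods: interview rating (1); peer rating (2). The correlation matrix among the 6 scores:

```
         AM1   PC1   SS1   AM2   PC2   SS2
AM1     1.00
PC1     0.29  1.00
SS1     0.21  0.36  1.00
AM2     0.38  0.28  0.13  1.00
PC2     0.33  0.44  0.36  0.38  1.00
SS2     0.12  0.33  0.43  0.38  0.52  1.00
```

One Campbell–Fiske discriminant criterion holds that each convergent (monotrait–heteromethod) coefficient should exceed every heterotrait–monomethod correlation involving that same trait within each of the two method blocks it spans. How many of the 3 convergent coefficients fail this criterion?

Convergent coefficients and their comparison sets:
AM (methods 1·2): 0.38 vs {0.29, 0.38, 0.21, 0.38} → fail.
PC (methods 1·2): 0.44 vs {0.29, 0.38, 0.36, 0.52} → fail.
SS (methods 1·2): 0.43 vs {0.21, 0.38, 0.36, 0.52} → fail.
3 of 3 fail.

3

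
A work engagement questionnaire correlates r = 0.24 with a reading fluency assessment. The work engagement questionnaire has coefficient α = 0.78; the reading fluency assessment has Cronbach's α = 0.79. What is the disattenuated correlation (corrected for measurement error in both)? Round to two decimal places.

r_true = r_obs / √(r_xx · r_yy) = 0.24 / √(0.78 × 0.79) = 0.24 / √0.6162 = 0.24 / 0.7850 ≈ 0.31.

0.31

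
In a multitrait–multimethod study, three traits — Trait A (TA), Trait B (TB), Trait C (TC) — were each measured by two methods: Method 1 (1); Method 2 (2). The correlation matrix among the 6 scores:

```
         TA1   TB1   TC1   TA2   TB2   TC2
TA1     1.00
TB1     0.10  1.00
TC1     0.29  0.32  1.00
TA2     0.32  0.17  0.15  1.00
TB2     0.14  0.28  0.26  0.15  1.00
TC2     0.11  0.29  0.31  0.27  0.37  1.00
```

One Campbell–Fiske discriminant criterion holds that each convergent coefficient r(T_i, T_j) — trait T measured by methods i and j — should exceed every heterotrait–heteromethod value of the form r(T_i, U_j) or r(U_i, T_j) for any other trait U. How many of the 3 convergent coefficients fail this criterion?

1

Each convergent coefficient versus the relevant comparison correlations:
TA (methods 1·2): 0.32 vs {0.14, 0.17, 0.11, 0.15} → pass.
TB (methods 1·2): 0.28 vs {0.17, 0.14, 0.29, 0.26} → fail.
TC (methods 1·2): 0.31 vs {0.15, 0.11, 0.26, 0.29} → pass.
1 of 3 fail.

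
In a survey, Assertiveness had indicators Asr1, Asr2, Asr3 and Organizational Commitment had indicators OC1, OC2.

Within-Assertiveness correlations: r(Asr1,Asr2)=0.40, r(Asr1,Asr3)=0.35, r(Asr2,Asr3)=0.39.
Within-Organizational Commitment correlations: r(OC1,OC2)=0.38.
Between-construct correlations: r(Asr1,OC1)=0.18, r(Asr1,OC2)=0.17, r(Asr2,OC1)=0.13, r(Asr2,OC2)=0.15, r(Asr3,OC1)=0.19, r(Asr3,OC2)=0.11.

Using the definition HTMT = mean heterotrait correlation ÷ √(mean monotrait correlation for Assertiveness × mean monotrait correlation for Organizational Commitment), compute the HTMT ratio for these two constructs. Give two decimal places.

Mean between = 0.93/6 = 0.1550.
Mean within-Asr = 1.14/3 = 0.3800; mean within-OC = 0.38/1 = 0.3800.
Geometric mean = √(0.3800 × 0.3800) = 0.3800.
HTMT = 0.1550 / 0.3800 = 0.41.

0.41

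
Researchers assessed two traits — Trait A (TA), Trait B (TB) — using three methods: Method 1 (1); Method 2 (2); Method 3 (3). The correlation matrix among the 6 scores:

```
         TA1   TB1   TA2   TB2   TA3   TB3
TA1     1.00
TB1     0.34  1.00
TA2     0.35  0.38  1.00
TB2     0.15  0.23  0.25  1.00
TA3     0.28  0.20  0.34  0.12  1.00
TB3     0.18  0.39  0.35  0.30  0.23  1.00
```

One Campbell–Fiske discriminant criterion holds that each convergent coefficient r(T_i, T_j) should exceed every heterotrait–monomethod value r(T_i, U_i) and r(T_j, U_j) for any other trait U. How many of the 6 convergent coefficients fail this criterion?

Checking each validity diagonal entry against its comparison values:
TA (methods 1·2): 0.35 vs {0.34, 0.25} → pass.
TA (methods 1·3): 0.28 vs {0.34, 0.23} → fail.
TA (methods 2·3): 0.34 vs {0.25, 0.23} → pass.
TB (methods 1·2): 0.23 vs {0.34, 0.25} → fail.
TB (methods 1·3): 0.39 vs {0.34, 0.23} → pass.
TB (methods 2·3): 0.30 vs {0.25, 0.23} → pass.
2 of 6 fail.

2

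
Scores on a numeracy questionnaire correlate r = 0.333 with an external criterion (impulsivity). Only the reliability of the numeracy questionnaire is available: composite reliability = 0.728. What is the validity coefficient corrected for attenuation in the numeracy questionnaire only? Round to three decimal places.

0.390

Single correction: r_c = r_obs / √r_xx = 0.333 / √0.728 = 0.333 / 0.8532 ≈ 0.390.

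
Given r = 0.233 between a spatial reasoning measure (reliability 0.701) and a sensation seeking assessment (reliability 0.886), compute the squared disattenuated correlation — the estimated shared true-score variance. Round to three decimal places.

Disattenuated r = 0.233 / √(0.701 × 0.886) = 0.233 / 0.7881 = 0.2956.
Shared true-score variance = 0.2956² = 0.0874 ≈ 0.087.

0.087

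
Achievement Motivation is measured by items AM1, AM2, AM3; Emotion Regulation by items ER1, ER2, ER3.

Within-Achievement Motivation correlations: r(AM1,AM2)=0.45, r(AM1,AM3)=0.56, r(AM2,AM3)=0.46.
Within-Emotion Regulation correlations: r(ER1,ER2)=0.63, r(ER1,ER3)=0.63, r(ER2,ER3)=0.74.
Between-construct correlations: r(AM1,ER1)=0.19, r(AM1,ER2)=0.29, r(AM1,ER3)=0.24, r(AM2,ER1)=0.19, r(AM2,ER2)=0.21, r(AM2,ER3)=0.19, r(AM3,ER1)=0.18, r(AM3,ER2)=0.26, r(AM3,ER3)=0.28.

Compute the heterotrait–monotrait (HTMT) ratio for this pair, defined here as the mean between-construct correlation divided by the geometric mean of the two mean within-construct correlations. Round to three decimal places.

Mean heterotrait r = 2.03/9 = 0.2256.
Mean within-AM = 1.47/3 = 0.4900; mean within-ER = 2.00/3 = 0.6667.
Geometric mean = √(0.4900 × 0.6667) = 0.5716.
HTMT = 0.2256 / 0.5716 = 0.395.

0.395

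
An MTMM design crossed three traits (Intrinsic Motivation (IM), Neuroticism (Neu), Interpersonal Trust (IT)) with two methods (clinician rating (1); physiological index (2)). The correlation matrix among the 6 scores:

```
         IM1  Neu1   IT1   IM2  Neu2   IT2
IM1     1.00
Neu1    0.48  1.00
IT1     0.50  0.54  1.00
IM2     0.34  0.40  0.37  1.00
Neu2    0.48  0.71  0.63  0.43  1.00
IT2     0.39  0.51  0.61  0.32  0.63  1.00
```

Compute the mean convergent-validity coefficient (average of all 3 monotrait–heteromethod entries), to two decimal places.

Convergent values: 0.34, 0.71, 0.61; mean = 1.66/3 = 0.55.

0.55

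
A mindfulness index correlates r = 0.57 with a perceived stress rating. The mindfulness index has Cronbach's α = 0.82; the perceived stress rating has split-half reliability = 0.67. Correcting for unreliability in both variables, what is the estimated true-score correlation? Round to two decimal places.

0.77

r_true = r_obs / √(r_xx · r_yy) = 0.57 / √(0.82 × 0.67) = 0.57 / √0.5494 = 0.57 / 0.7412 ≈ 0.77.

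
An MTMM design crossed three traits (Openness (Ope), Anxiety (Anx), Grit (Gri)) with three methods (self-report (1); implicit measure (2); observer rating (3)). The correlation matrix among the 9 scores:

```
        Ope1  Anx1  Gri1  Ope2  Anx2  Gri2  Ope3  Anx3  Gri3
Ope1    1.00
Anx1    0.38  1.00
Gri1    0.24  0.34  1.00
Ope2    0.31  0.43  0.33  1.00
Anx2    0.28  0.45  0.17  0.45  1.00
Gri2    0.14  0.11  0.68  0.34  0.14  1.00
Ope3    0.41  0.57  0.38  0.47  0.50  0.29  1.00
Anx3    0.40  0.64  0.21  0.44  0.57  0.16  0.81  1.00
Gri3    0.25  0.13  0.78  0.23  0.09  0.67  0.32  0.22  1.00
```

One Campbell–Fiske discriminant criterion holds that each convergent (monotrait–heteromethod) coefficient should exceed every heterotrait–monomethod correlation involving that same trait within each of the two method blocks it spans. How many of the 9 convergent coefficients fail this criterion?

6

Checking each validity diagonal entry against its comparison values:
Ope (methods 1·2): 0.31 vs {0.38, 0.45, 0.24, 0.34} → fail.
Ope (methods 1·3): 0.41 vs {0.38, 0.81, 0.24, 0.32} → fail.
Ope (methods 2·3): 0.47 vs {0.45, 0.81, 0.34, 0.32} → fail.
Anx (methods 1·2): 0.45 vs {0.38, 0.45, 0.34, 0.14} → fail.
Anx (methods 1·3): 0.64 vs {0.38, 0.81, 0.34, 0.22} → fail.
Anx (methods 2·3): 0.57 vs {0.45, 0.81, 0.14, 0.22} → fail.
Gri (methods 1·2): 0.68 vs {0.24, 0.34, 0.34, 0.14} → pass.
Gri (methods 1·3): 0.78 vs {0.24, 0.32, 0.34, 0.22} → pass.
Gri (methods 2·3): 0.67 vs {0.34, 0.32, 0.14, 0.22} → pass.
6 of 9 fail.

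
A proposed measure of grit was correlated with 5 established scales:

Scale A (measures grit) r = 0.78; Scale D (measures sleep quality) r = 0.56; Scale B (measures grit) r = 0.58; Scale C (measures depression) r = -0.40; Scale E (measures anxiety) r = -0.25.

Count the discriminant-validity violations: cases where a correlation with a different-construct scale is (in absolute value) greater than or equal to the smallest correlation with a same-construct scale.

Convergent (same construct = grit): Scale A, Scale B.
Smallest convergent = 0.58. Discriminant |r|: 0.56, 0.40, 0.25; count ≥ 0.58 → 0.

0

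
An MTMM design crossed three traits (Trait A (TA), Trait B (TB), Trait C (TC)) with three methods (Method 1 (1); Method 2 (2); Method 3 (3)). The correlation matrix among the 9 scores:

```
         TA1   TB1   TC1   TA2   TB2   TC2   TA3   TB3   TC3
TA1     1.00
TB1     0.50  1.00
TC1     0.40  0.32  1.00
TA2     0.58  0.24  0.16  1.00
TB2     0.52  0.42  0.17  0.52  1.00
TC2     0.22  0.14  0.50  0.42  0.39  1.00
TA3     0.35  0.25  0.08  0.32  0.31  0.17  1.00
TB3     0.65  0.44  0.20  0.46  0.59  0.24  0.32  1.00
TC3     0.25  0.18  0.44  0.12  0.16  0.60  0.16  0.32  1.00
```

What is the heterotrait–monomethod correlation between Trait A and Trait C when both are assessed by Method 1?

0.40

Different traits, same method: r(TA1, TC1) = 0.40.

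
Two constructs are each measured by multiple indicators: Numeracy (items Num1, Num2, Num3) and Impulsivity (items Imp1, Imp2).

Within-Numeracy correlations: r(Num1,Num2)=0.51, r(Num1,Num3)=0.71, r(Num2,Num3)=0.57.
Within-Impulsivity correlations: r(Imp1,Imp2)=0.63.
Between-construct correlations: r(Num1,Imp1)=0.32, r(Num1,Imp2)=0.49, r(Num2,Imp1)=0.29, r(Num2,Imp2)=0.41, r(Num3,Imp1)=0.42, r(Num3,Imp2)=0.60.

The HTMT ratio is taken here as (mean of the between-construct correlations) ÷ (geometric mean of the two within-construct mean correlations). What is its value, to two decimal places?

0.69

Mean between = 2.53/6 = 0.4217.
Mean within-Num = 1.79/3 = 0.5967; mean within-Imp = 0.63/1 = 0.6300.
Geometric mean = √(0.5967 × 0.6300) = 0.6131.
HTMT = 0.4217 / 0.6131 = 0.69.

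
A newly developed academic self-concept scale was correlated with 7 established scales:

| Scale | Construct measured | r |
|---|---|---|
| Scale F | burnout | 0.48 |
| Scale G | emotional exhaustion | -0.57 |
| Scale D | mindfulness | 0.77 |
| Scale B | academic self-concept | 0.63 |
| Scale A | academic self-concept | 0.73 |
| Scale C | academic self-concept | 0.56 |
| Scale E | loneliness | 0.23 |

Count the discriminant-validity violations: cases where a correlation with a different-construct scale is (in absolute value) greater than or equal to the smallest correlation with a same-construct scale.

Convergent (same construct = academic self-concept): Scale B, Scale A, Scale C.
Smallest convergent = 0.56. Discriminant |r|: 0.48, 0.57, 0.77, 0.23; count ≥ 0.56 → 2.

2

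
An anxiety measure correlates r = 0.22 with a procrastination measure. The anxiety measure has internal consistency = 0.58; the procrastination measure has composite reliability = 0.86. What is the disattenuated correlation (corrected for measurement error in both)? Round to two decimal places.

r_true = r_obs / √(r_xx · r_yy) = 0.22 / √(0.58 × 0.86) = 0.22 / √0.4988 = 0.22 / 0.7063 ≈ 0.31.

0.31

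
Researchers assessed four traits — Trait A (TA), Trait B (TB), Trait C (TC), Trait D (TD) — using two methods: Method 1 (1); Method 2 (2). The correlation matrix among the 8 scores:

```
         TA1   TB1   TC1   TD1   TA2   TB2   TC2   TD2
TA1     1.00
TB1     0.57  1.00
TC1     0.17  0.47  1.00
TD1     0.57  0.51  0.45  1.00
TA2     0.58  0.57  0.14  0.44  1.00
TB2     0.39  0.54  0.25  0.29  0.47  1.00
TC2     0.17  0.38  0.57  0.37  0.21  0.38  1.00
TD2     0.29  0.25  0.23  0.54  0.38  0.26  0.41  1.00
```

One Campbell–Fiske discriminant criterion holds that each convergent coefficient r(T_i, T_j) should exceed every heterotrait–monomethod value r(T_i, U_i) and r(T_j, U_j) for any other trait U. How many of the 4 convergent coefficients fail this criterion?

2

Checking each validity diagonal entry against its comparison values:
TA (methods 1·2): 0.58 vs {0.57, 0.47, 0.17, 0.21, 0.57, 0.38} → pass.
TB (methods 1·2): 0.54 vs {0.57, 0.47, 0.47, 0.38, 0.51, 0.26} → fail.
TC (methods 1·2): 0.57 vs {0.17, 0.21, 0.47, 0.38, 0.45, 0.41} → pass.
TD (methods 1·2): 0.54 vs {0.57, 0.38, 0.51, 0.26, 0.45, 0.41} → fail.
2 of 4 fail.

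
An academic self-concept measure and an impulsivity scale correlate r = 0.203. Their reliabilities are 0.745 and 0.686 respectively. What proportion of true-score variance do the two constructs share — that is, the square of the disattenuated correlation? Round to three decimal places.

0.081

Disattenuated r = 0.203 / √(0.745 × 0.686) = 0.203 / 0.7149 = 0.2840.
Shared true-score variance = 0.2840² = 0.0807 ≈ 0.081.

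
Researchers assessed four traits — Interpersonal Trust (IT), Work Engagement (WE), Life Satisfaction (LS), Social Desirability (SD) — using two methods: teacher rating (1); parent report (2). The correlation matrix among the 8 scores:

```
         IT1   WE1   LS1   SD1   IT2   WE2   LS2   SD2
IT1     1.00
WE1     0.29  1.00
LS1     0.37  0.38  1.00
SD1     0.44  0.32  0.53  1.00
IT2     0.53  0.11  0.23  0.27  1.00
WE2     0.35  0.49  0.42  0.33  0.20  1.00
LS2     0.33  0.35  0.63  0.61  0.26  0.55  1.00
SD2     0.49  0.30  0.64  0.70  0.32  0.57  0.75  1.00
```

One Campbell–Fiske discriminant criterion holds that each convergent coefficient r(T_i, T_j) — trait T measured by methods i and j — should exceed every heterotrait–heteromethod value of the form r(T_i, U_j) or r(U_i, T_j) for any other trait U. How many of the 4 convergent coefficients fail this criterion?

1

Each convergent coefficient versus the relevant comparison correlations:
IT (methods 1·2): 0.53 vs {0.35, 0.11, 0.33, 0.23, 0.49, 0.27} → pass.
WE (methods 1·2): 0.49 vs {0.11, 0.35, 0.35, 0.42, 0.30, 0.33} → pass.
LS (methods 1·2): 0.63 vs {0.23, 0.33, 0.42, 0.35, 0.64, 0.61} → fail.
SD (methods 1·2): 0.70 vs {0.27, 0.49, 0.33, 0.30, 0.61, 0.64} → pass.
1 of 4 fail.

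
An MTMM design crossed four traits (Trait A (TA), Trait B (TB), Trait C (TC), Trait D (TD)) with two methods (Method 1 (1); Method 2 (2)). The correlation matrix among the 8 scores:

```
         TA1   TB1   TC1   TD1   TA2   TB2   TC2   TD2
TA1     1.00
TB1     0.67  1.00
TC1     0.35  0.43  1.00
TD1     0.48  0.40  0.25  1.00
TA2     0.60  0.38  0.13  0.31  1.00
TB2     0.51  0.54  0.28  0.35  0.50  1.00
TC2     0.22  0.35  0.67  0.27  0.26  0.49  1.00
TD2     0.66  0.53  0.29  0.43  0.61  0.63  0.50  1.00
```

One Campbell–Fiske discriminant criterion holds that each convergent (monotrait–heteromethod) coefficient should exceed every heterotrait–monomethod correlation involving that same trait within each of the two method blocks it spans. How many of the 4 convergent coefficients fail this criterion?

3

Convergent coefficients and their comparison sets:
TA (methods 1·2): 0.60 vs {0.67, 0.50, 0.35, 0.26, 0.48, 0.61} → fail.
TB (methods 1·2): 0.54 vs {0.67, 0.50, 0.43, 0.49, 0.40, 0.63} → fail.
TC (methods 1·2): 0.67 vs {0.35, 0.26, 0.43, 0.49, 0.25, 0.50} → pass.
TD (methods 1·2): 0.43 vs {0.48, 0.61, 0.40, 0.63, 0.25, 0.50} → fail.
3 of 4 fail.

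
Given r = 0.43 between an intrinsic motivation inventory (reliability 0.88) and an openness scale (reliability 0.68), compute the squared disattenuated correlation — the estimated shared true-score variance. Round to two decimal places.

0.31

Disattenuated r = 0.43 / √(0.88 × 0.68) = 0.43 / 0.7736 = 0.5558.
Shared true-score variance = 0.5558² = 0.3089 ≈ 0.31.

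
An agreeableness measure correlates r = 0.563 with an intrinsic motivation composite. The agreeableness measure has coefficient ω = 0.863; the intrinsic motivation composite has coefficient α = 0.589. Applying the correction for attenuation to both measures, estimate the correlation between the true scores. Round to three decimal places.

0.790

r_true = r_obs / √(r_xx · r_yy) = 0.563 / √(0.863 × 0.589) = 0.563 / √0.508307 = 0.563 / 0.7130 ≈ 0.790.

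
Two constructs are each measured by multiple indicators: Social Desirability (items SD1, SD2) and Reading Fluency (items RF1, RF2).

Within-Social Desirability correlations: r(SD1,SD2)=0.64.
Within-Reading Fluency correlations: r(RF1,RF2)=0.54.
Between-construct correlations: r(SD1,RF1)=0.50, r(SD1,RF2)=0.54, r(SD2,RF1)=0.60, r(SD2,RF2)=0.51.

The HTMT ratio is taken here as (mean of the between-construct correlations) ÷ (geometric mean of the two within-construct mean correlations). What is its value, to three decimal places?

0.914

Mean heterotrait r = 2.15/4 = 0.5375.
Mean within-SD = 0.64/1 = 0.6400; mean within-RF = 0.54/1 = 0.5400.
Geometric mean = √(0.6400 × 0.5400) = 0.5879.
HTMT = 0.5375 / 0.5879 = 0.914.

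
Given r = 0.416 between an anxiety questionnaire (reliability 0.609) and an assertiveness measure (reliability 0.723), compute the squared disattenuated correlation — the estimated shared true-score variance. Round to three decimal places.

0.393

Disattenuated r = 0.416 / √(0.609 × 0.723) = 0.416 / 0.6636 = 0.6269.
Shared true-score variance = 0.6269² = 0.3930 ≈ 0.393.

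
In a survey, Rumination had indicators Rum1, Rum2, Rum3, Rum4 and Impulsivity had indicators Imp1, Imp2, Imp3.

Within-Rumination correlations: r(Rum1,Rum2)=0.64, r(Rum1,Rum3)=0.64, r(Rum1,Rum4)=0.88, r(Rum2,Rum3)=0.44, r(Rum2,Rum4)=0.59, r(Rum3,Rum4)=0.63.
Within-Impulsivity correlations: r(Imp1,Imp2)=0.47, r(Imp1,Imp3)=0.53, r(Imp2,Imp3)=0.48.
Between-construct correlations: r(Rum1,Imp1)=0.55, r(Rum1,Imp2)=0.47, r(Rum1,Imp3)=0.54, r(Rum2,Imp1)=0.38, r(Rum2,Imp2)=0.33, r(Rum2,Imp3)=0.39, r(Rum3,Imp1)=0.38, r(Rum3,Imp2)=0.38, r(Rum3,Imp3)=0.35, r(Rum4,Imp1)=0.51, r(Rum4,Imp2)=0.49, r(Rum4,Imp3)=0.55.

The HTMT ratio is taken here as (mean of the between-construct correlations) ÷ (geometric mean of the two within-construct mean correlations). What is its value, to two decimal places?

0.79

Mean between = 5.32/12 = 0.4433.
Mean within-Rum = 3.82/6 = 0.6367; mean within-Imp = 1.48/3 = 0.4933.
Geometric mean = √(0.6367 × 0.4933) = 0.5604.
HTMT = 0.4433 / 0.5604 = 0.79.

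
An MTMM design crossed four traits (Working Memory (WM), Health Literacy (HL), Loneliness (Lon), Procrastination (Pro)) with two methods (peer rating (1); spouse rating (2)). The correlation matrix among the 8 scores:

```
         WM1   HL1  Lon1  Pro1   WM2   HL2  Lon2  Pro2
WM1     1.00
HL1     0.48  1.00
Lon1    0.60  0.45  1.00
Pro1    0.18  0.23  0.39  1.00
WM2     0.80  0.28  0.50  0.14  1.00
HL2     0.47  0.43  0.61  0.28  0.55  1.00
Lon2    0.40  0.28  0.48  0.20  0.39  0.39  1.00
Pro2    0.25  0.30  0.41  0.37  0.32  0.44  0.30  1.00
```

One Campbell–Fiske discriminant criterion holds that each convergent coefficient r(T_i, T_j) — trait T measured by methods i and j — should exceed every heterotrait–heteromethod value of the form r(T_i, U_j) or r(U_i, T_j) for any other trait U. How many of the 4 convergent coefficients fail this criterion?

3

Checking each validity diagonal entry against its comparison values:
WM (methods 1·2): 0.80 vs {0.47, 0.28, 0.40, 0.50, 0.25, 0.14} → pass.
HL (methods 1·2): 0.43 vs {0.28, 0.47, 0.28, 0.61, 0.30, 0.28} → fail.
Lon (methods 1·2): 0.48 vs {0.50, 0.40, 0.61, 0.28, 0.41, 0.20} → fail.
Pro (methods 1·2): 0.37 vs {0.14, 0.25, 0.28, 0.30, 0.20, 0.41} → fail.
3 of 4 fail.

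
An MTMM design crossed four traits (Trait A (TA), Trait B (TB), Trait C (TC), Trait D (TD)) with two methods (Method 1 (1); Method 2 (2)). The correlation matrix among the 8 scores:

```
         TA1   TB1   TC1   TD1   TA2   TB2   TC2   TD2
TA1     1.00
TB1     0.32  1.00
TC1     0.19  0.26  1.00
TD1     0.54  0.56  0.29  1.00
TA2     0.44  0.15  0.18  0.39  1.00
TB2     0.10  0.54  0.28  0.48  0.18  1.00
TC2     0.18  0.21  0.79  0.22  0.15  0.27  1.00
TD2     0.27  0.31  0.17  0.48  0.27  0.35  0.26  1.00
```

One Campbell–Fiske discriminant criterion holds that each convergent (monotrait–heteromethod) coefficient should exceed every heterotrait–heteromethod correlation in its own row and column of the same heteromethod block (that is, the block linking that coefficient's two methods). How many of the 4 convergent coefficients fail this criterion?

Each convergent coefficient versus the relevant comparison correlations:
TA (methods 1·2): 0.44 vs {0.10, 0.15, 0.18, 0.18, 0.27, 0.39} → pass.
TB (methods 1·2): 0.54 vs {0.15, 0.10, 0.21, 0.28, 0.31, 0.48} → pass.
TC (methods 1·2): 0.79 vs {0.18, 0.18, 0.28, 0.21, 0.17, 0.22} → pass.
TD (methods 1·2): 0.48 vs {0.39, 0.27, 0.48, 0.31, 0.22, 0.17} → fail.
1 of 4 fail.

1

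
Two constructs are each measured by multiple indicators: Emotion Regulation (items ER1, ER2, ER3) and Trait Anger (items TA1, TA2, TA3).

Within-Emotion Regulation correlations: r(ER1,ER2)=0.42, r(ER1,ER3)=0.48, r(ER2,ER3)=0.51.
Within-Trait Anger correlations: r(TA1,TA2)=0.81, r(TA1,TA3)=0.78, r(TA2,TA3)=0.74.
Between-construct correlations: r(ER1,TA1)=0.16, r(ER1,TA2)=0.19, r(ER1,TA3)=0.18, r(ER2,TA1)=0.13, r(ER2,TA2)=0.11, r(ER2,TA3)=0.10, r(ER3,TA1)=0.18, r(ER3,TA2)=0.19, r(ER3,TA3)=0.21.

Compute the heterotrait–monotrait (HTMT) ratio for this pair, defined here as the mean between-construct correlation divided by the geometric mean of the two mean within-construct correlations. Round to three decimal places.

Mean heterotrait r = 1.45/9 = 0.1611.
Mean within-ER = 1.41/3 = 0.4700; mean within-TA = 2.33/3 = 0.7767.
Geometric mean = √(0.4700 × 0.7767) = 0.6042.
HTMT = 0.1611 / 0.6042 = 0.267.

0.267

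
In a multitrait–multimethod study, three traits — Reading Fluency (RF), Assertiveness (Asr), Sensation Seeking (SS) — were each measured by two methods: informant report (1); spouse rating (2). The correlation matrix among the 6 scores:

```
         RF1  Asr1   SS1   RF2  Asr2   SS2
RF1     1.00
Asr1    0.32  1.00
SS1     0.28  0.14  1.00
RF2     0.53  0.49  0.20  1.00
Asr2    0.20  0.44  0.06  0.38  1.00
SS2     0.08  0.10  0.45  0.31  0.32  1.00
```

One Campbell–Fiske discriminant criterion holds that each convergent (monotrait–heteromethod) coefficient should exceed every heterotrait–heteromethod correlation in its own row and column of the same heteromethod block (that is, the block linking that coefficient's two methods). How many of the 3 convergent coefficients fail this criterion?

Checking each validity diagonal entry against its comparison values:
RF (methods 1·2): 0.53 vs {0.20, 0.49, 0.08, 0.20} → pass.
Asr (methods 1·2): 0.44 vs {0.49, 0.20, 0.10, 0.06} → fail.
SS (methods 1·2): 0.45 vs {0.20, 0.08, 0.06, 0.10} → pass.
1 of 3 fail.

1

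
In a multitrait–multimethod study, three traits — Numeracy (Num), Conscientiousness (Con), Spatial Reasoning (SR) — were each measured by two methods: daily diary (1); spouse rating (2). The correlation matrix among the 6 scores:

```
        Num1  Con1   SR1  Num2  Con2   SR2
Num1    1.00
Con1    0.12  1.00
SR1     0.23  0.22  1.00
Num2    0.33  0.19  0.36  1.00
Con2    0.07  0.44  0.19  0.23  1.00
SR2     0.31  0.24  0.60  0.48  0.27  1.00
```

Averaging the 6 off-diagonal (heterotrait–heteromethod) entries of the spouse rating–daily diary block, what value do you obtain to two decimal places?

0.23

HTHM values (method 2 × method 1): 0.19, 0.36, 0.07, 0.19, 0.31, 0.24; mean = 1.36/6 = 0.23.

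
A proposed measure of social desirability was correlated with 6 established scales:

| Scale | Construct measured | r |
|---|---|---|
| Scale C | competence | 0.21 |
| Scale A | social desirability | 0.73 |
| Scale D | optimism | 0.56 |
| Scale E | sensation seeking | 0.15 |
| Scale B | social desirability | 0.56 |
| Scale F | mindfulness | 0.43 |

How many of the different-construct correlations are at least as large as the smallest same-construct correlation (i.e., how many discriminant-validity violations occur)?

Convergent (same construct = social desirability): Scale A, Scale B.
Smallest convergent = 0.56. Discriminant values: 0.21, 0.56, 0.15, 0.43; count ≥ 0.56 → 1.

1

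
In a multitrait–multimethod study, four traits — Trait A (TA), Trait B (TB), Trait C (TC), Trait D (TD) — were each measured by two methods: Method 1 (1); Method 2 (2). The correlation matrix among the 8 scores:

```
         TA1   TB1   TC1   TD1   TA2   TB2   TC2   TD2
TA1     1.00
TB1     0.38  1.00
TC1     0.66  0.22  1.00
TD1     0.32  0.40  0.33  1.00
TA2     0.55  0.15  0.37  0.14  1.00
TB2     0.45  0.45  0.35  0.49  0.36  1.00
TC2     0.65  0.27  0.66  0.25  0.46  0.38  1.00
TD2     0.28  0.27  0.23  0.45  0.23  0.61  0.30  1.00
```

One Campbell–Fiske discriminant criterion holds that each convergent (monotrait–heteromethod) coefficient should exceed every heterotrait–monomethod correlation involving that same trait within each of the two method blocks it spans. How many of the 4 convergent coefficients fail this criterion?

4

Checking each validity diagonal entry against its comparison values:
TA (methods 1·2): 0.55 vs {0.38, 0.36, 0.66, 0.46, 0.32, 0.23} → fail.
TB (methods 1·2): 0.45 vs {0.38, 0.36, 0.22, 0.38, 0.40, 0.61} → fail.
TC (methods 1·2): 0.66 vs {0.66, 0.46, 0.22, 0.38, 0.33, 0.30} → fail.
TD (methods 1·2): 0.45 vs {0.32, 0.23, 0.40, 0.61, 0.33, 0.30} → fail.
4 of 4 fail.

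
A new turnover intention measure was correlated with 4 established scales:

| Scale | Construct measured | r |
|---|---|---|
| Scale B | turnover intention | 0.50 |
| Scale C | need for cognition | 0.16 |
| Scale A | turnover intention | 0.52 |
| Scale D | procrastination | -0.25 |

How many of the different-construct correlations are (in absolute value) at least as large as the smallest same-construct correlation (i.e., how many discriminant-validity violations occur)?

0

Convergent (same construct = turnover intention): Scale B, Scale A.
Smallest convergent = 0.50. Discriminant |r|: 0.16, 0.25; count ≥ 0.50 → 0.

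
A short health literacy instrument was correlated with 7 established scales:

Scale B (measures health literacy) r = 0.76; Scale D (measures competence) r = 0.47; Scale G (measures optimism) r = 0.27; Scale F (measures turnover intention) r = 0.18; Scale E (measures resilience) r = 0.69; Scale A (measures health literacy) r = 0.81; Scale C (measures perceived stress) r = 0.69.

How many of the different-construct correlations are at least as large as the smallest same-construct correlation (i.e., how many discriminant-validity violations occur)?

0

Convergent (same construct = health literacy): Scale B, Scale A.
Smallest convergent = 0.76. Discriminant values: 0.47, 0.27, 0.18, 0.69, 0.69; count ≥ 0.76 → 0.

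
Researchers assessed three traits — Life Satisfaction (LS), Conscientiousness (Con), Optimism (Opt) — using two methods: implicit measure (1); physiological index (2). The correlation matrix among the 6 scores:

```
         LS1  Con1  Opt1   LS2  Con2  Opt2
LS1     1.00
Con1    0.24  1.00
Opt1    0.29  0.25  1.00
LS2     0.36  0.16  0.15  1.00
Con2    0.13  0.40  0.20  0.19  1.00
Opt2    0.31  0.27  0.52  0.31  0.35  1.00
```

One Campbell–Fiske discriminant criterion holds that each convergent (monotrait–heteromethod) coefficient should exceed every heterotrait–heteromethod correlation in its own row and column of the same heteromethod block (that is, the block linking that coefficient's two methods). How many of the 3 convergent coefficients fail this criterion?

Checking each validity diagonal entry against its comparison values:
LS (methods 1·2): 0.36 vs {0.13, 0.16, 0.31, 0.15} → pass.
Con (methods 1·2): 0.40 vs {0.16, 0.13, 0.27, 0.20} → pass.
Opt (methods 1·2): 0.52 vs {0.15, 0.31, 0.20, 0.27} → pass.
0 of 3 fail.

0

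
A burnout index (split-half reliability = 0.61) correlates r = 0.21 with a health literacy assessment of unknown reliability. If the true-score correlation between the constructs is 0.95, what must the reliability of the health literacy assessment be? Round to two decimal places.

0.08

r_true = r_obs / √(r_xx · r_yy) ⇒ 0.95 = 0.21 / √(0.61 · r_yy).
√(0.61 · r_yy) = 0.21 / 0.95 = 0.2211; 0.61 · r_yy = 0.0489; r_yy = 0.0489 / 0.61 ≈ 0.08.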